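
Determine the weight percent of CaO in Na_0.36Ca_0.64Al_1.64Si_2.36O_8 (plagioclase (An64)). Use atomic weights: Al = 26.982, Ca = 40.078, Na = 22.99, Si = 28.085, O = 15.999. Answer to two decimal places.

M(Na_0.36Ca_0.64Al_1.64Si_2.36O_8) = 272.449 g/mol; M(CaO) = 56.077 g/mol.
Moles CaO per formula unit = 0.64 Ca ÷ 1 = 0.6400.
CaO fraction = (0.6400 × 56.077) / 272.449 = 35.889/272.449 = 0.1317.

13.17 wt%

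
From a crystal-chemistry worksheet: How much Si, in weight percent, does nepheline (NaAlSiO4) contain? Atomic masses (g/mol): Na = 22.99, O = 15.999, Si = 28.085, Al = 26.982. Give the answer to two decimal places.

19.77 weight percent

M(NaAlSiO4) = 142.053 g/mol.
Si contributes 1 × 28.085 = 28.085 g per mole.
28.085/142.053 = 0.1977 → 19.77%.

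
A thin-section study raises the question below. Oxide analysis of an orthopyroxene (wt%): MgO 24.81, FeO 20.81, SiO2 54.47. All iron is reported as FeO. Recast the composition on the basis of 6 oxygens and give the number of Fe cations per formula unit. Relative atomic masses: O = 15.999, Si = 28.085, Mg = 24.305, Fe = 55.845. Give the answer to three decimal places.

24.81 wt% MgO ÷ 40.304 g/mol = 0.61557 mol, giving 0.61557 Mg and 0.61557 O.
20.81 wt% FeO ÷ 71.844 g/mol = 0.28966 mol, giving 0.28966 Fe and 0.28966 O.
54.47 wt% SiO2 ÷ 60.083 g/mol = 0.90658 mol, giving 0.90658 Si and 1.81316 O.
Oxygen sums to 2.71839; scaling by 6/2.71839 = 2.20719 puts the formula on 6 O.
Fe: 0.28966 × 2.20719 = 0.639 atoms per formula unit.

0.639 Fe apfu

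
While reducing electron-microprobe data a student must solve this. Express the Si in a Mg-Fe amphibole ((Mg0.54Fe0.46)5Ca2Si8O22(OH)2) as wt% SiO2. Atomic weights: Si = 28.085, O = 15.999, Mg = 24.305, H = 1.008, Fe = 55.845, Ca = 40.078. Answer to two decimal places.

54.32 wt%

Molar mass of (Mg0.54Fe0.46)5Ca2Si8O22(OH)2 = 2.70×24.305 + 2.30×55.845 + 2×40.078 + 8×28.085 + 24×15.999 + 2×1.008 = 884.895 g/mol.
Each formula unit contains 8 Si, equivalent to 8/1 = 8.0000 mol SiO2.
M(SiO2) = 1×28.085 + 2×15.999 = 60.083 g/mol.
Mass of SiO2 per formula unit = 8.0000 × 60.083 = 480.664 g.
SiO2 wt% = 480.664 / 884.895 × 100 = 54.32%.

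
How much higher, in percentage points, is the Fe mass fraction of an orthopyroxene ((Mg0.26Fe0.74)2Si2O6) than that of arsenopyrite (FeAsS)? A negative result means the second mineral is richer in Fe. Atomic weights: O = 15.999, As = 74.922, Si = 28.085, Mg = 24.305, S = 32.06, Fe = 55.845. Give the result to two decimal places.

First mineral: 82.651 g Fe in 247.453 g formula = 33.40 wt% Fe.
Second mineral: 55.845 g Fe in 162.827 g formula = 34.30 wt% Fe.
33.40% − 34.30% gives a difference of -0.90 percentage points.

-0.90 percentage points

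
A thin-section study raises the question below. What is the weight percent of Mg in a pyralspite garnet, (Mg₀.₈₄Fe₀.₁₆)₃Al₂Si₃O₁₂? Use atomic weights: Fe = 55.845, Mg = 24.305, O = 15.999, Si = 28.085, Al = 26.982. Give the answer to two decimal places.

Molar mass of (Mg₀.₈₄Fe₀.₁₆)₃Al₂Si₃O₁₂: 2.52*24.305 + 0.48*55.845 + 2*26.982 + 3*28.085 + 12*15.999 = 418.261 g/mol.
Mass of Mg per formula unit: 2.52 × 24.305 = 61.249 g.
Weight fraction Mg = 61.249 / 418.261 = 0.1464.

14.64 wt%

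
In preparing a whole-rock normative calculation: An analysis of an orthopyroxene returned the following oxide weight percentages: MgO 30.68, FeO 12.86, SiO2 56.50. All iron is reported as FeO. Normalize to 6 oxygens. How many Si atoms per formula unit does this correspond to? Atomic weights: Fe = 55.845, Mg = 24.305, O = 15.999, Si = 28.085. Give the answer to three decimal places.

MgO (M=40.304): mol = 0.76121; Mg = 0.76121, O = 0.76121.
FeO (M=71.844): mol = 0.17900; Fe = 0.17900, O = 0.17900.
SiO2 (M=60.083): mol = 0.94037; Si = 0.94037, O = 1.88074.
ΣO = 2.82095; factor = 6/ΣO = 2.12694.
Si apfu = 0.94037 × 2.12694 = 2.000.

2.000 Si apfu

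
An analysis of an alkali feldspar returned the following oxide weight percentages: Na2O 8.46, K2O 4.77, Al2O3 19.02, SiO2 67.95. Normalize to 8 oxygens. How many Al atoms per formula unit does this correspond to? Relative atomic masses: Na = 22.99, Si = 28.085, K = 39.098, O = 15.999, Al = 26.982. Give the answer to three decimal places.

0.992 Al apfu

Na2O (M=61.979): mol = 0.13650; Na = 0.27300, O = 0.13650.
K2O (M=94.195): mol = 0.05064; K = 0.10128, O = 0.05064.
Al2O3 (M=101.961): mol = 0.18654; Al = 0.37308, O = 0.55962.
SiO2 (M=60.083): mol = 1.13094; Si = 1.13094, O = 2.26188.
ΣO = 3.00864; factor = 8/ΣO = 2.65901.
Al apfu = 0.37308 × 2.65901 = 0.992.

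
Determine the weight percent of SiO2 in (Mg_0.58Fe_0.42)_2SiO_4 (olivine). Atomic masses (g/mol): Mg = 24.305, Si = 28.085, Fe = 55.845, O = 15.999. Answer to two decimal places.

Molar mass of (Mg_0.58Fe_0.42)_2SiO_4 = 1.16·24.305 + 0.84·55.845 + 1·28.085 + 4·15.999 = 167.185 g/mol.
Each formula unit contains 1 Si, equivalent to 1/1 = 1.0000 mol SiO2.
M(SiO2) = 1×28.085 + 2×15.999 = 60.083 g/mol.
Mass of SiO2 per formula unit = 1.0000 × 60.083 = 60.083 g.
SiO2 wt% = 60.083 / 167.185 × 100 = 35.94%.

35.94 wt%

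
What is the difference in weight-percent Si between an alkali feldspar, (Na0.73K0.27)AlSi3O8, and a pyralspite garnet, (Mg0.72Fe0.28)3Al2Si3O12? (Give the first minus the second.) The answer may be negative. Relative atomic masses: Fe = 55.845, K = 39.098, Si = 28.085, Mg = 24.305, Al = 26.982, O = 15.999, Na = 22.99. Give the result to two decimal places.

12.00 percentage points

Si in (Na0.73K0.27)AlSi3O8: molar mass 266.568 g/mol; 3×28.085 = 84.255 g → 31.61 wt%.
Si in (Mg0.72Fe0.28)3Al2Si3O12: molar mass 429.616 g/mol; 3×28.085 = 84.255 g → 19.61 wt%.
Difference = 31.61 − 19.61 = 12.00 percentage points.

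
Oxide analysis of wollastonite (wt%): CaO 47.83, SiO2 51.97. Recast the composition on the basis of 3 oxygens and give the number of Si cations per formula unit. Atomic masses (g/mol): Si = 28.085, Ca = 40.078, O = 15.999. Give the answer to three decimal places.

CaO: 47.83/56.077 = 0.85293 mol → 0.85293 mol Ca, 0.85293 mol O.
SiO2: 51.97/60.083 = 0.86497 mol → 0.86497 mol Si, 1.72994 mol O.
Total oxygen = 2.58287 mol. Normalization factor = 3/2.58287 = 1.16150.
Si per 3 O = 0.86497 × 1.16150 = 1.005.

1.005 Si apfu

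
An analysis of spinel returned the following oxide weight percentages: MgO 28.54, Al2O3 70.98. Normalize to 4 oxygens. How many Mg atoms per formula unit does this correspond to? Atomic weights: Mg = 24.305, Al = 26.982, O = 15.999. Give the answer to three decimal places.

MgO (M=40.304): mol = 0.70812; Mg = 0.70812, O = 0.70812.
Al2O3 (M=101.961): mol = 0.69615; Al = 1.39230, O = 2.08845.
ΣO = 2.79657; factor = 4/ΣO = 1.43032.
Mg apfu = 0.70812 × 1.43032 = 1.013.

1.013 Mg apfu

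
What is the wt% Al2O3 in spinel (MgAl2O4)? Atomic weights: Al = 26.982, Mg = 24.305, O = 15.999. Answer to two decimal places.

Molar mass of MgAl2O4 = 1·24.305 + 2·26.982 + 4·15.999 = 142.265 g/mol.
Each formula unit contains 2 Al, equivalent to 2/2 = 1.0000 mol Al2O3.
M(Al2O3) = 2×26.982 + 3×15.999 = 101.961 g/mol.
Mass of Al2O3 per formula unit = 1.0000 × 101.961 = 101.961 g.
Al2O3 wt% = 101.961 / 142.265 × 100 = 71.67%.

71.67 wt%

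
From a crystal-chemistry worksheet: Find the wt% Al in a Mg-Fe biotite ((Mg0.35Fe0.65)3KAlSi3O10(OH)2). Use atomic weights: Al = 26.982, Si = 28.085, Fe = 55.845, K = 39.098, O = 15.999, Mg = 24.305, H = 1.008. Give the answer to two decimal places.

5.64 weight percent

M((Mg0.35Fe0.65)3KAlSi3O10(OH)2) = 478.757 g/mol.
Al contributes 1 × 26.982 = 26.982 g per mole.
26.982/478.757 = 0.0564 → 5.64%.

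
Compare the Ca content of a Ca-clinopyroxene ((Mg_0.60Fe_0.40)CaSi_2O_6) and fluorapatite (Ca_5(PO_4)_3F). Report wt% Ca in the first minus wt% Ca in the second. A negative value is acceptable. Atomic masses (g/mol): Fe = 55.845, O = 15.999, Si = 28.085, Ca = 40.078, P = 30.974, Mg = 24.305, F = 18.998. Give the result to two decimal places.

-22.25 percentage points

First mineral: 40.078 g Ca in 229.163 g formula = 17.49 wt% Ca.
Second mineral: 200.390 g Ca in 504.298 g formula = 39.74 wt% Ca.
17.49% − 39.74% gives a difference of -22.25 percentage points.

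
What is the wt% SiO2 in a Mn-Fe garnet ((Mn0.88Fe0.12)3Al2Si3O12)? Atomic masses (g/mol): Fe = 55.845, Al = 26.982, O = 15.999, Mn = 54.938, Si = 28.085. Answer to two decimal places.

Formula mass = 495.348 g/mol.
3 Si → 3.0000 mol SiO2 per formula unit; M(SiO2) = 60.083, so SiO2 mass = 180.249 g.
180.249/495.348 × 100 = 36.39 wt%.

36.39 wt%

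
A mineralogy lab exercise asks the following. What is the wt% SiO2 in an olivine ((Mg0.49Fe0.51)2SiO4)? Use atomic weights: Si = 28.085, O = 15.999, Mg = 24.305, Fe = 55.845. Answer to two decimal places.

34.76 wt%

Formula mass = 172.862 g/mol.
1 Si → 1.0000 mol SiO2 per formula unit; M(SiO2) = 60.083, so SiO2 mass = 60.083 g.
60.083/172.862 × 100 = 34.76 wt%.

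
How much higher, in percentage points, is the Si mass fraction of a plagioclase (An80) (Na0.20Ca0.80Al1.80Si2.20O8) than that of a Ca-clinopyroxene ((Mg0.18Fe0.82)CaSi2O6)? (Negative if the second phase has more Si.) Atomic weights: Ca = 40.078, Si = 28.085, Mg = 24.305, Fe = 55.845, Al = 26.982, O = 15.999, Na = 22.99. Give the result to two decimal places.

-0.70 percentage points

First mineral: 61.787 g Si in 275.007 g formula = 22.47 wt% Si.
Second mineral: 56.170 g Si in 242.410 g formula = 23.17 wt% Si.
22.47% − 23.17% gives a difference of -0.70 percentage points.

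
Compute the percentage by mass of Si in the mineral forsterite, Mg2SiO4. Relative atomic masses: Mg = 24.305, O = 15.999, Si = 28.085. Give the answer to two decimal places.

Formula mass = 2*24.305 + 1*28.085 + 4*15.999 = 140.691 g/mol, of which 28.085 g is Si.
So Si makes up 28.085/140.691 = 0.1996 of the mass, i.e. 19.96%.

19.96 weight percent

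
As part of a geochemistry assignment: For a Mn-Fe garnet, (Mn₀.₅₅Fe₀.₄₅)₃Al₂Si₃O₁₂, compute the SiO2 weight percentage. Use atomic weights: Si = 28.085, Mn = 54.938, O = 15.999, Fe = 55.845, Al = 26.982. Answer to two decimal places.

Molar mass of (Mn₀.₅₅Fe₀.₄₅)₃Al₂Si₃O₁₂ = 1.65·54.938 + 1.35·55.845 + 2·26.982 + 3·28.085 + 12·15.999 = 496.245 g/mol.
Each formula unit contains 3 Si, equivalent to 3/1 = 3.0000 mol SiO2.
M(SiO2) = 1×28.085 + 2×15.999 = 60.083 g/mol.
Mass of SiO2 per formula unit = 3.0000 × 60.083 = 180.249 g.
SiO2 wt% = 180.249 / 496.245 × 100 = 36.32%.

36.32 wt%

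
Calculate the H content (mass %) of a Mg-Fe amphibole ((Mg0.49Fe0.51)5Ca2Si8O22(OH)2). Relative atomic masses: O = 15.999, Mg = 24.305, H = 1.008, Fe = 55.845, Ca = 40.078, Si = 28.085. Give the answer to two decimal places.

0.23 mass %

M((Mg0.49Fe0.51)5Ca2Si8O22(OH)2) = 892.780 g/mol.
H contributes 2 × 1.008 = 2.016 g per mole.
2.016/892.780 = 0.0023 → 0.23%.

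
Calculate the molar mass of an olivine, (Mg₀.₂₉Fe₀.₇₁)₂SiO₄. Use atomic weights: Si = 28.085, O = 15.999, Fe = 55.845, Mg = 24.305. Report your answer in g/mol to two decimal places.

Mg: 0.58 × 24.305 = 14.0969
Fe: 1.42 × 55.845 = 79.2999
Si: 1 × 28.085 = 28.0850
O: 4 × 15.999 = 63.9960
Summing the contributions gives the formula mass.

185.48 g/mol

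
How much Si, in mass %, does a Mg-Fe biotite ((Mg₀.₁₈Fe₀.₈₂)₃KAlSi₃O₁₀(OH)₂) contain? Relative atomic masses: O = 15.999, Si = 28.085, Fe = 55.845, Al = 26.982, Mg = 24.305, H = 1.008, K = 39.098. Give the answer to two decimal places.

Formula mass = 0.54·24.305 + 2.46·55.845 + 1·39.098 + 1·26.982 + 3·28.085 + 12·15.999 + 2·1.008 = 494.842 g/mol, of which 84.255 g is Si.
So Si makes up 84.255/494.842 = 0.1703 of the mass, i.e. 17.03%.

17.03 mass %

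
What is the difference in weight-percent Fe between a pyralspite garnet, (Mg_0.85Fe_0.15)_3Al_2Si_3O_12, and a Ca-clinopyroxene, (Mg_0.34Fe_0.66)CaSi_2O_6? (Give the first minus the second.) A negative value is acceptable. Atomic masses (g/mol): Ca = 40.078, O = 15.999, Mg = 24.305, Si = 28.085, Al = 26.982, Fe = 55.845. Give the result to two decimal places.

First mineral: 25.130 g Fe in 417.315 g formula = 6.02 wt% Fe.
Second mineral: 36.858 g Fe in 237.363 g formula = 15.53 wt% Fe.
6.02% − 15.53% gives a difference of -9.51 percentage points.

-9.51 percentage points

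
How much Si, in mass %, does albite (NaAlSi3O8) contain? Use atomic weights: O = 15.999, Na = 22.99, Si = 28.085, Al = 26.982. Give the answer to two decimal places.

32.13 mass %

M(NaAlSi3O8) = 262.219 g/mol.
Si contributes 3 × 28.085 = 84.255 g per mole.
84.255/262.219 = 0.3213 → 32.13%.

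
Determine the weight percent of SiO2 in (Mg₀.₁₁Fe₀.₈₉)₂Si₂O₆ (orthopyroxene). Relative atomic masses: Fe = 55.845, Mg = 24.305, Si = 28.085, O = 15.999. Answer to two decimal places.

46.77 wt%

M((Mg₀.₁₁Fe₀.₈₉)₂Si₂O₆) = 256.915 g/mol; M(SiO2) = 60.083 g/mol.
Moles SiO2 per formula unit = 2 Si ÷ 1 = 2.0000.
SiO2 fraction = (2.0000 × 60.083) / 256.915 = 120.166/256.915 = 0.4677.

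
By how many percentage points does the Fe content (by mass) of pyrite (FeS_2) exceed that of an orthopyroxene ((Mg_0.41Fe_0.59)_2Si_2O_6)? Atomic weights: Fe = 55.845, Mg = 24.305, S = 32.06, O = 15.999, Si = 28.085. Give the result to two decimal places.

First mineral: 55.845 g Fe in 119.965 g formula = 46.55 wt% Fe.
Second mineral: 65.897 g Fe in 237.991 g formula = 27.69 wt% Fe.
46.55% − 27.69% gives a difference of 18.86 percentage points.

18.86 percentage points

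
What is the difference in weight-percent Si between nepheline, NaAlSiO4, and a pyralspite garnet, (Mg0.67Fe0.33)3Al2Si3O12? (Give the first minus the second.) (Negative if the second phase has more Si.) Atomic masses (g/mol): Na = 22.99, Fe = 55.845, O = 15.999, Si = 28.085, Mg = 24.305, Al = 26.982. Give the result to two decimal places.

0.37 percentage points

First mineral: 28.085 g Si in 142.053 g formula = 19.77 wt% Si.
Second mineral: 84.255 g Si in 434.347 g formula = 19.40 wt% Si.
19.77% − 19.40% gives a difference of 0.37 percentage points.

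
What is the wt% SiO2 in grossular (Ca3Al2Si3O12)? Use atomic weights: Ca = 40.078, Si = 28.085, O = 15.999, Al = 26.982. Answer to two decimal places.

M(Ca3Al2Si3O12) = 450.441 g/mol; M(SiO2) = 60.083 g/mol.
Moles SiO2 per formula unit = 3 Si ÷ 1 = 3.0000.
SiO2 fraction = (3.0000 × 60.083) / 450.441 = 180.249/450.441 = 0.4002.

40.02 wt%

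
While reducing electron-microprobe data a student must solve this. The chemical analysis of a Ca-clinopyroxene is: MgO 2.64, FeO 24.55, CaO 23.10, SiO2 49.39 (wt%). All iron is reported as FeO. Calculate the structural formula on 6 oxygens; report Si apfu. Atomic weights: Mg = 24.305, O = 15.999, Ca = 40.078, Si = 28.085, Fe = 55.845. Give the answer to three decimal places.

2.002 Si apfu

2.64 wt% MgO ÷ 40.304 g/mol = 0.06550 mol, giving 0.06550 Mg and 0.06550 O.
24.55 wt% FeO ÷ 71.844 g/mol = 0.34171 mol, giving 0.34171 Fe and 0.34171 O.
23.10 wt% CaO ÷ 56.077 g/mol = 0.41193 mol, giving 0.41193 Ca and 0.41193 O.
49.39 wt% SiO2 ÷ 60.083 g/mol = 0.82203 mol, giving 0.82203 Si and 1.64406 O.
Oxygen sums to 2.46320; scaling by 6/2.46320 = 2.43586 puts the formula on 6 O.
Si: 0.82203 × 2.43586 = 2.002 atoms per formula unit.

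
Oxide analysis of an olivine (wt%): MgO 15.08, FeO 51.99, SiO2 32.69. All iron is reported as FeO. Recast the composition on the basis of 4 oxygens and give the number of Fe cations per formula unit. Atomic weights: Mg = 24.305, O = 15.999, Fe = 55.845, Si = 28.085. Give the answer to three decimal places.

MgO: 15.08/40.304 = 0.37416 mol → 0.37416 mol Mg, 0.37416 mol O.
FeO: 51.99/71.844 = 0.72365 mol → 0.72365 mol Fe, 0.72365 mol O.
SiO2: 32.69/60.083 = 0.54408 mol → 0.54408 mol Si, 1.08816 mol O.
Total oxygen = 2.18597 mol. Normalization factor = 4/2.18597 = 1.82985.
Fe per 4 O = 0.72365 × 1.82985 = 1.324.

1.324 Fe apfu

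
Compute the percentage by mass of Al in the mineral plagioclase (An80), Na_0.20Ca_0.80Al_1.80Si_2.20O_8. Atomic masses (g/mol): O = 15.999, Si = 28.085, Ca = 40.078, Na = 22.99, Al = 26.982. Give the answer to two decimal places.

17.66 wt%

Formula mass = 0.20×22.99 + 0.80×40.078 + 1.80×26.982 + 2.20×28.085 + 8×15.999 = 275.007 g/mol, of which 48.568 g is Al.
So Al makes up 48.568/275.007 = 0.1766 of the mass, i.e. 17.66%.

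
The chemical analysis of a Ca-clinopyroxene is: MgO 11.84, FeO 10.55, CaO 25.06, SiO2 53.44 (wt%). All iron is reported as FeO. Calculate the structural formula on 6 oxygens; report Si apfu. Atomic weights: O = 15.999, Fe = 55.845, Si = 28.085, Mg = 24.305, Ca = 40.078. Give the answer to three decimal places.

11.84 wt% MgO ÷ 40.304 g/mol = 0.29377 mol, giving 0.29377 Mg and 0.29377 O.
10.55 wt% FeO ÷ 71.844 g/mol = 0.14685 mol, giving 0.14685 Fe and 0.14685 O.
25.06 wt% CaO ÷ 56.077 g/mol = 0.44689 mol, giving 0.44689 Ca and 0.44689 O.
53.44 wt% SiO2 ÷ 60.083 g/mol = 0.88944 mol, giving 0.88944 Si and 1.77888 O.
Oxygen sums to 2.66639; scaling by 6/2.66639 = 2.25023 puts the formula on 6 O.
Si: 0.88944 × 2.25023 = 2.001 atoms per formula unit.

2.001 Si apfu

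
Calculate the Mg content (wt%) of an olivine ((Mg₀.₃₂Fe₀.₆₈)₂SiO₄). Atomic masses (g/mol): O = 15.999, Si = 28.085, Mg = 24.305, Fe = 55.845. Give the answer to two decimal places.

8.47 wt%

M((Mg₀.₃₂Fe₀.₆₈)₂SiO₄) = 183.585 g/mol.
Mg contributes 0.64 × 24.305 = 15.555 g per mole.
15.555/183.585 = 0.0847 → 8.47%.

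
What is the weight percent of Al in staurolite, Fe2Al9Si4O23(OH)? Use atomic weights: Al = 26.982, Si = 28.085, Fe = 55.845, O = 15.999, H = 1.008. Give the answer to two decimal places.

28.51 weight percent

Molar mass of Fe2Al9Si4O23(OH): 2×55.845 + 9×26.982 + 4×28.085 + 24×15.999 + 1×1.008 = 851.852 g/mol.
Mass of Al per formula unit: 9 × 26.982 = 242.838 g.
Weight fraction Al = 242.838 / 851.852 = 0.2851.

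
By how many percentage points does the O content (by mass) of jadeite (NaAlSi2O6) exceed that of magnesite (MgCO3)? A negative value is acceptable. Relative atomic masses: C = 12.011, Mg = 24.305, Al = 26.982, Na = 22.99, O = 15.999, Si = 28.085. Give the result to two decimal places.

-9.44 percentage points

O in NaAlSi2O6: molar mass 202.136 g/mol; 6×15.999 = 95.994 g → 47.49 wt%.
O in MgCO3: molar mass 84.313 g/mol; 3×15.999 = 47.997 g → 56.93 wt%.
Difference = 47.49 − 56.93 = -9.44 percentage points.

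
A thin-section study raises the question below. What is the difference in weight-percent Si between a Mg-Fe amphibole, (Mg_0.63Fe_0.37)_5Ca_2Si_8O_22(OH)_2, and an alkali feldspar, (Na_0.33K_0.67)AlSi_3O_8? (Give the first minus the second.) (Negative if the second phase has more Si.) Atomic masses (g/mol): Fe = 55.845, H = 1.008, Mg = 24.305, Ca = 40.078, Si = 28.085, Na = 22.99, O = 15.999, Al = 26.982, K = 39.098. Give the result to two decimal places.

M((Mg_0.63Fe_0.37)_5Ca_2Si_8O_22(OH)_2) = 870.702 g/mol, so wt% Si = 224.680/870.702 × 100 = 25.80%.
M((Na_0.33K_0.67)AlSi_3O_8) = 273.011 g/mol, so wt% Si = 84.255/273.011 × 100 = 30.86%.
25.80 − 30.86 = -5.06 pp.

-5.06 percentage points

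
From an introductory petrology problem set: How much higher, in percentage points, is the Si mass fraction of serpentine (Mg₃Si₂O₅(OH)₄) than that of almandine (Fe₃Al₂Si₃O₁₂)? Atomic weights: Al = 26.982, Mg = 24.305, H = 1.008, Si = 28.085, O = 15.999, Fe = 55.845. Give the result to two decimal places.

3.34 percentage points

M(Mg₃Si₂O₅(OH)₄) = 277.108 g/mol, so wt% Si = 56.170/277.108 × 100 = 20.27%.
M(Fe₃Al₂Si₃O₁₂) = 497.742 g/mol, so wt% Si = 84.255/497.742 × 100 = 16.93%.
20.27 − 16.93 = 3.34 pp.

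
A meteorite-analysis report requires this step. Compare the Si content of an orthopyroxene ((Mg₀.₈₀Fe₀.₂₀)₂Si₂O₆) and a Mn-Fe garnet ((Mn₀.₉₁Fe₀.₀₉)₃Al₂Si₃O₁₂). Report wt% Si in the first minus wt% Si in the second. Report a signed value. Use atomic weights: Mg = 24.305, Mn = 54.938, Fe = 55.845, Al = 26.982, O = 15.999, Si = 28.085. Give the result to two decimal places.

M((Mg₀.₈₀Fe₀.₂₀)₂Si₂O₆) = 213.390 g/mol, so wt% Si = 56.170/213.390 × 100 = 26.32%.
M((Mn₀.₉₁Fe₀.₀₉)₃Al₂Si₃O₁₂) = 495.266 g/mol, so wt% Si = 84.255/495.266 × 100 = 17.01%.
26.32 − 17.01 = 9.31 pp.

9.31 percentage points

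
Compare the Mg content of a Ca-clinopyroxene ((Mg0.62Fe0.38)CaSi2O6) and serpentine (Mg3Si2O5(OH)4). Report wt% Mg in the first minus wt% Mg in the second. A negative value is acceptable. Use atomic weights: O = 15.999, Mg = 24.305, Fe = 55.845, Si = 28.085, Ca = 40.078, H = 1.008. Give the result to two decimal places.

-19.72 percentage points

M((Mg0.62Fe0.38)CaSi2O6) = 228.532 g/mol, so wt% Mg = 15.069/228.532 × 100 = 6.59%.
M(Mg3Si2O5(OH)4) = 277.108 g/mol, so wt% Mg = 72.915/277.108 × 100 = 26.31%.
6.59 − 26.31 = -19.72 pp.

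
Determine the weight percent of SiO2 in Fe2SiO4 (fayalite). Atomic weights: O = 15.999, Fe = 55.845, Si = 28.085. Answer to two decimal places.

M(Fe2SiO4) = 203.771 g/mol; M(SiO2) = 60.083 g/mol.
Moles SiO2 per formula unit = 1 Si ÷ 1 = 1.0000.
SiO2 fraction = (1.0000 × 60.083) / 203.771 = 60.083/203.771 = 0.2949.

29.49 wt%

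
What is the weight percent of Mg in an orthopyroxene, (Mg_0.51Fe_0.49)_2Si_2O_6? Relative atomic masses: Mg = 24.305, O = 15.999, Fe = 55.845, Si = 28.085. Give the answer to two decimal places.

10.70 mass %

M((Mg_0.51Fe_0.49)_2Si_2O_6) = 231.683 g/mol.
Mg contributes 1.02 × 24.305 = 24.791 g per mole.
24.791/231.683 = 0.1070 → 10.70%.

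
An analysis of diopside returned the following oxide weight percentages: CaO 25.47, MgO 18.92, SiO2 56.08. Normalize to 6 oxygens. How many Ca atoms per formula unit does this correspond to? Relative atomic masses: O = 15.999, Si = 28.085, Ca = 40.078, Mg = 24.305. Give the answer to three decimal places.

CaO: 25.47/56.077 = 0.45420 mol → 0.45420 mol Ca, 0.45420 mol O.
MgO: 18.92/40.304 = 0.46943 mol → 0.46943 mol Mg, 0.46943 mol O.
SiO2: 56.08/60.083 = 0.93338 mol → 0.93338 mol Si, 1.86676 mol O.
Total oxygen = 2.79039 mol. Normalization factor = 6/2.79039 = 2.15024.
Ca per 6 O = 0.45420 × 2.15024 = 0.977.

0.977 Ca apfu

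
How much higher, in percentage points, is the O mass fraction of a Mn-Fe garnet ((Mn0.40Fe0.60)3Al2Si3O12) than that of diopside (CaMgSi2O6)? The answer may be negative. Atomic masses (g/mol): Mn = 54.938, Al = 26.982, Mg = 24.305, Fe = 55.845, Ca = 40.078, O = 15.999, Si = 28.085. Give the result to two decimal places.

O in (Mn0.40Fe0.60)3Al2Si3O12: molar mass 496.654 g/mol; 12×15.999 = 191.988 g → 38.66 wt%.
O in CaMgSi2O6: molar mass 216.547 g/mol; 6×15.999 = 95.994 g → 44.33 wt%.
Difference = 38.66 − 44.33 = -5.67 percentage points.

-5.67 percentage points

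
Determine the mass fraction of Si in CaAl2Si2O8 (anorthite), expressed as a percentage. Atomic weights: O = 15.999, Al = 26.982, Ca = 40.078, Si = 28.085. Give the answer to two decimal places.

Formula mass = 1*40.078 + 2*26.982 + 2*28.085 + 8*15.999 = 278.204 g/mol, of which 56.170 g is Si.
So Si makes up 56.170/278.204 = 0.2019 of the mass, i.e. 20.19%.

20.19 wt%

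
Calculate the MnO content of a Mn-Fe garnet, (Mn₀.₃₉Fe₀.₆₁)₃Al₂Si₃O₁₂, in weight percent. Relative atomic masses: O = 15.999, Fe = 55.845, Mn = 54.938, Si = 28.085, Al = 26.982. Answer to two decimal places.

16.71 wt%

M((Mn₀.₃₉Fe₀.₆₁)₃Al₂Si₃O₁₂) = 496.681 g/mol; M(MnO) = 70.937 g/mol.
Moles MnO per formula unit = 1.17 Mn ÷ 1 = 1.1700.
MnO fraction = (1.1700 × 70.937) / 496.681 = 82.996/496.681 = 0.1671.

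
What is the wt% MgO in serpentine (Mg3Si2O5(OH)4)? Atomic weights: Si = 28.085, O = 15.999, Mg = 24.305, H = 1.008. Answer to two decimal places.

Formula mass = 277.108 g/mol.
3 Mg → 3.0000 mol MgO per formula unit; M(MgO) = 40.304, so MgO mass = 120.912 g.
120.912/277.108 × 100 = 43.63 wt%.

43.63 wt%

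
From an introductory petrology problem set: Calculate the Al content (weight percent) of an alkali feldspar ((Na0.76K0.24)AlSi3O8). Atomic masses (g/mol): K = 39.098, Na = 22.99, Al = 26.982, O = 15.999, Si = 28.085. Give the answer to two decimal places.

Molar mass of (Na0.76K0.24)AlSi3O8: 0.76×22.99 + 0.24×39.098 + 1×26.982 + 3×28.085 + 8×15.999 = 266.085 g/mol.
Mass of Al per formula unit: 1 × 26.982 = 26.982 g.
Weight fraction Al = 26.982 / 266.085 = 0.1014.

10.14 weight percent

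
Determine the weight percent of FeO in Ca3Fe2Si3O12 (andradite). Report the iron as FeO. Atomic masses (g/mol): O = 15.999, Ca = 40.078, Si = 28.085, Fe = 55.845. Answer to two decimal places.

28.28 wt%

Formula mass = 508.167 g/mol.
2 Fe → 2.0000 mol FeO per formula unit; M(FeO) = 71.844, so FeO mass = 143.688 g.
143.688/508.167 × 100 = 28.28 wt%.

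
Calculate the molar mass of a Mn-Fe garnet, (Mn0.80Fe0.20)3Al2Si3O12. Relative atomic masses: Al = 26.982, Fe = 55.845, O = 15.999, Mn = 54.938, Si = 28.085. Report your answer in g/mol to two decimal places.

The formula mass is the sum 2.40*54.938 + 0.60*55.845 + 2*26.982 + 3*28.085 + 12*15.999.

495.57 g/mol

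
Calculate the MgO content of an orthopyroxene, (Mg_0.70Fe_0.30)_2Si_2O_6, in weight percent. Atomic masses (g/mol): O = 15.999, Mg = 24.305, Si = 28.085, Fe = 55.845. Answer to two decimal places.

25.68 wt%

Formula mass = 219.698 g/mol.
1.40 Mg → 1.4000 mol MgO per formula unit; M(MgO) = 40.304, so MgO mass = 56.426 g.
56.426/219.698 × 100 = 25.68 wt%.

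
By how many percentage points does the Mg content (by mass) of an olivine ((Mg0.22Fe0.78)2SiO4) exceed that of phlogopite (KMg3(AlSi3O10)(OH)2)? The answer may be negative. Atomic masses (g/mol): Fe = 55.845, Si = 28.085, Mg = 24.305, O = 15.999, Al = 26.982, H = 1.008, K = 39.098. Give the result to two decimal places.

First mineral: 10.694 g Mg in 189.893 g formula = 5.63 wt% Mg.
Second mineral: 72.915 g Mg in 417.254 g formula = 17.47 wt% Mg.
5.63% − 17.47% gives a difference of -11.84 percentage points.

-11.84 percentage points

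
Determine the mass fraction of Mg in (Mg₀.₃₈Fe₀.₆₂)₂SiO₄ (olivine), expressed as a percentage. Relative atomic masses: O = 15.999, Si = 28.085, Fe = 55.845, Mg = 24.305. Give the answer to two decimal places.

M((Mg₀.₃₈Fe₀.₆₂)₂SiO₄) = 179.801 g/mol.
Mg contributes 0.76 × 24.305 = 18.472 g per mole.
18.472/179.801 = 0.1027 → 10.27%.

10.27 weight percent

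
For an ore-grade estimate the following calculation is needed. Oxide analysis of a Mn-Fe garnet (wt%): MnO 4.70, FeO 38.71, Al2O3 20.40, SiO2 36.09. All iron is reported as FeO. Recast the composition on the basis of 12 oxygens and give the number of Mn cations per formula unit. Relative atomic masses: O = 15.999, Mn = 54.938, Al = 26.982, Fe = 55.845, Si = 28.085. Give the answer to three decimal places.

MnO: 4.70/70.937 = 0.06626 mol → 0.06626 mol Mn, 0.06626 mol O.
FeO: 38.71/71.844 = 0.53881 mol → 0.53881 mol Fe, 0.53881 mol O.
Al2O3: 20.40/101.961 = 0.20008 mol → 0.40016 mol Al, 0.60024 mol O.
SiO2: 36.09/60.083 = 0.60067 mol → 0.60067 mol Si, 1.20134 mol O.
Total oxygen = 2.40665 mol. Normalization factor = 12/2.40665 = 4.98618.
Mn per 12 O = 0.06626 × 4.98618 = 0.330.

0.330 Mn apfu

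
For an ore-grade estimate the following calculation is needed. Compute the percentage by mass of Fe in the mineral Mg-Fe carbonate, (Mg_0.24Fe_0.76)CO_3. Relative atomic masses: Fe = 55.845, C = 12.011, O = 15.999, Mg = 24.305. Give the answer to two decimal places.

Formula mass = 0.24·24.305 + 0.76·55.845 + 1·12.011 + 3·15.999 = 108.283 g/mol, of which 42.442 g is Fe.
So Fe makes up 42.442/108.283 = 0.3920 of the mass, i.e. 39.20%.

39.20 wt%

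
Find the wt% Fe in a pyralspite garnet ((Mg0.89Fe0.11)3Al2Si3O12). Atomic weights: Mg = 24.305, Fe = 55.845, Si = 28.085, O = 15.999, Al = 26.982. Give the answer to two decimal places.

4.46 wt%

M((Mg0.89Fe0.11)3Al2Si3O12) = 413.530 g/mol.
Fe contributes 0.33 × 55.845 = 18.429 g per mole.
18.429/413.530 = 0.0446 → 4.46%.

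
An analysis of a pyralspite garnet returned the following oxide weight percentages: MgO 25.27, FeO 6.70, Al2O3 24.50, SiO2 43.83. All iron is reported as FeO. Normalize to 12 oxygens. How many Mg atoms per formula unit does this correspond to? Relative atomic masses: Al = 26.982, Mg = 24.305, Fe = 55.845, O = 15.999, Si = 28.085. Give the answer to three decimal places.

2.594 Mg apfu

25.27 wt% MgO ÷ 40.304 g/mol = 0.62698 mol, giving 0.62698 Mg and 0.62698 O.
6.70 wt% FeO ÷ 71.844 g/mol = 0.09326 mol, giving 0.09326 Fe and 0.09326 O.
24.50 wt% Al2O3 ÷ 101.961 g/mol = 0.24029 mol, giving 0.48058 Al and 0.72087 O.
43.83 wt% SiO2 ÷ 60.083 g/mol = 0.72949 mol, giving 0.72949 Si and 1.45898 O.
Oxygen sums to 2.90009; scaling by 12/2.90009 = 4.13780 puts the formula on 12 O.
Mg: 0.62698 × 4.13780 = 2.594 atoms per formula unit.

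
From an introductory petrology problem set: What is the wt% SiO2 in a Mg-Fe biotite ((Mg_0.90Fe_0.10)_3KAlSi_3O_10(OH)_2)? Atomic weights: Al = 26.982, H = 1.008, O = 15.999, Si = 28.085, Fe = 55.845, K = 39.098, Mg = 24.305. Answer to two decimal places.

Molar mass of (Mg_0.90Fe_0.10)_3KAlSi_3O_10(OH)_2 = 2.70·24.305 + 0.30·55.845 + 1·39.098 + 1·26.982 + 3·28.085 + 12·15.999 + 2·1.008 = 426.716 g/mol.
Each formula unit contains 3 Si, equivalent to 3/1 = 3.0000 mol SiO2.
M(SiO2) = 1×28.085 + 2×15.999 = 60.083 g/mol.
Mass of SiO2 per formula unit = 3.0000 × 60.083 = 180.249 g.
SiO2 wt% = 180.249 / 426.716 × 100 = 42.24%.

42.24 wt%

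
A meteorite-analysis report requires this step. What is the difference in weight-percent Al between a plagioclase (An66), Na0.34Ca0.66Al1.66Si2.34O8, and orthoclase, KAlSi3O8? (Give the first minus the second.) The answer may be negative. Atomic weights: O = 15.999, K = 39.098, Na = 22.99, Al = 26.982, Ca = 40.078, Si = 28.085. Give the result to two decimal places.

6.73 percentage points

Al in Na0.34Ca0.66Al1.66Si2.34O8: molar mass 272.769 g/mol; 1.66×26.982 = 44.790 g → 16.42 wt%.
Al in KAlSi3O8: molar mass 278.327 g/mol; 1×26.982 = 26.982 g → 9.69 wt%.
Difference = 16.42 − 9.69 = 6.73 percentage points.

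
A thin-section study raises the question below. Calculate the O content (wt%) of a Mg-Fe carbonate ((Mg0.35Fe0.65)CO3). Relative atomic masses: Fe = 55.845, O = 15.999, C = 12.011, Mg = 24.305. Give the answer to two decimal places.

Formula mass = 0.35·24.305 + 0.65·55.845 + 1·12.011 + 3·15.999 = 104.814 g/mol, of which 47.997 g is O.
So O makes up 47.997/104.814 = 0.4579 of the mass, i.e. 45.79%.

45.79 wt%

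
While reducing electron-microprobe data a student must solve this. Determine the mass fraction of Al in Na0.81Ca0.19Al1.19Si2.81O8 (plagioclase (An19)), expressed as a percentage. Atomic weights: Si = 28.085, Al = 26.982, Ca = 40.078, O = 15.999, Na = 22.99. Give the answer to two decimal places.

Molar mass of Na0.81Ca0.19Al1.19Si2.81O8: 0.81*22.99 + 0.19*40.078 + 1.19*26.982 + 2.81*28.085 + 8*15.999 = 265.256 g/mol.
Mass of Al per formula unit: 1.19 × 26.982 = 32.109 g.
Weight fraction Al = 32.109 / 265.256 = 0.1210.

12.10 mass %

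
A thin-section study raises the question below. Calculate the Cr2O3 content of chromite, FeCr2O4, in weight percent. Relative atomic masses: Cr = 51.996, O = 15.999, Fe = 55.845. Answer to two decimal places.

Molar mass of FeCr2O4 = 1*55.845 + 2*51.996 + 4*15.999 = 223.833 g/mol.
Each formula unit contains 2 Cr, equivalent to 2/2 = 1.0000 mol Cr2O3.
M(Cr2O3) = 2×51.996 + 3×15.999 = 151.989 g/mol.
Mass of Cr2O3 per formula unit = 1.0000 × 151.989 = 151.989 g.
Cr2O3 wt% = 151.989 / 223.833 × 100 = 67.90%.

67.90 wt%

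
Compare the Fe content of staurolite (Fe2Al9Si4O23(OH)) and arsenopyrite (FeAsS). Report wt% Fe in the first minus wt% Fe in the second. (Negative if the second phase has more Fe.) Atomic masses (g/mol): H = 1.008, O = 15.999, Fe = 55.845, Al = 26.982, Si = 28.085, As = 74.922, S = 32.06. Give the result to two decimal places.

-21.19 percentage points

Fe in Fe2Al9Si4O23(OH): molar mass 851.852 g/mol; 2×55.845 = 111.690 g → 13.11 wt%.
Fe in FeAsS: molar mass 162.827 g/mol; 1×55.845 = 55.845 g → 34.30 wt%.
Difference = 13.11 − 34.30 = -21.19 percentage points.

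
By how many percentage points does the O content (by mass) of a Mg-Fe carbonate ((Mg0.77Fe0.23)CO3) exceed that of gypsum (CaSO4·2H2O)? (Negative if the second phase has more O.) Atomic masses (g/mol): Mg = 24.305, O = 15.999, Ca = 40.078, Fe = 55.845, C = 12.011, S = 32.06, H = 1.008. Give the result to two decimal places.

-3.34 percentage points

O in (Mg0.77Fe0.23)CO3: molar mass 91.567 g/mol; 3×15.999 = 47.997 g → 52.42 wt%.
O in CaSO4·2H2O: molar mass 172.164 g/mol; 6×15.999 = 95.994 g → 55.76 wt%.
Difference = 52.42 − 55.76 = -3.34 percentage points.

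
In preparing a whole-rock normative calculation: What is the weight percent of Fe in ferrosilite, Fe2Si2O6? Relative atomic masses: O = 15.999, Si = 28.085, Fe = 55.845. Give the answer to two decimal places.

42.33 weight percent

Formula mass = 2·55.845 + 2·28.085 + 6·15.999 = 263.854 g/mol, of which 111.690 g is Fe.
So Fe makes up 111.690/263.854 = 0.4233 of the mass, i.e. 42.33%.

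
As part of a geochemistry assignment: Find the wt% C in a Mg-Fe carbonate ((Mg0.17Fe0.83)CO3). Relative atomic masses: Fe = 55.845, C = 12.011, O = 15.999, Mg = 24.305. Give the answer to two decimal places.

Molar mass of (Mg0.17Fe0.83)CO3: 0.17×24.305 + 0.83×55.845 + 1×12.011 + 3×15.999 = 110.491 g/mol.
Mass of C per formula unit: 1 × 12.011 = 12.011 g.
Weight fraction C = 12.011 / 110.491 = 0.1087.

10.87 mass %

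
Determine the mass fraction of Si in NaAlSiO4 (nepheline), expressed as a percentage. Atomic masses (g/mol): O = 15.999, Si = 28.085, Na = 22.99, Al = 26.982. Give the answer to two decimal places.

19.77 mass %

Formula mass = 1×22.99 + 1×26.982 + 1×28.085 + 4×15.999 = 142.053 g/mol, of which 28.085 g is Si.
So Si makes up 28.085/142.053 = 0.1977 of the mass, i.e. 19.77%.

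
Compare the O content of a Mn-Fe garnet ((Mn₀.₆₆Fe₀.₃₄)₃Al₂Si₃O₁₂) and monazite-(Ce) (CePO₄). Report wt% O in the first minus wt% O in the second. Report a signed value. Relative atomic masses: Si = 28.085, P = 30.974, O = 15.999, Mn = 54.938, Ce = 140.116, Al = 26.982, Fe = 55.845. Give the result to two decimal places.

11.49 percentage points

M((Mn₀.₆₆Fe₀.₃₄)₃Al₂Si₃O₁₂) = 495.946 g/mol, so wt% O = 191.988/495.946 × 100 = 38.71%.
M(CePO₄) = 235.086 g/mol, so wt% O = 63.996/235.086 × 100 = 27.22%.
38.71 − 27.22 = 11.49 pp.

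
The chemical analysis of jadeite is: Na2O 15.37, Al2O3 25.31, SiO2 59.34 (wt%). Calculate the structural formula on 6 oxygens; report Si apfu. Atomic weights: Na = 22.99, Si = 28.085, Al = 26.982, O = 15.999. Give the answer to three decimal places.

1.997 Si apfu

15.37 wt% Na2O ÷ 61.979 g/mol = 0.24799 mol, giving 0.49598 Na and 0.24799 O.
25.31 wt% Al2O3 ÷ 101.961 g/mol = 0.24823 mol, giving 0.49646 Al and 0.74469 O.
59.34 wt% SiO2 ÷ 60.083 g/mol = 0.98763 mol, giving 0.98763 Si and 1.97526 O.
Oxygen sums to 2.96794; scaling by 6/2.96794 = 2.02160 puts the formula on 6 O.
Si: 0.98763 × 2.02160 = 1.997 atoms per formula unit.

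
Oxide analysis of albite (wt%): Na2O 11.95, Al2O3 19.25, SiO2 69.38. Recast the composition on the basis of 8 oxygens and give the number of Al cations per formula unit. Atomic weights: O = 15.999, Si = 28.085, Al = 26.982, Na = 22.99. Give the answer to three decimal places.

11.95 wt% Na2O ÷ 61.979 g/mol = 0.19281 mol, giving 0.38562 Na and 0.19281 O.
19.25 wt% Al2O3 ÷ 101.961 g/mol = 0.18880 mol, giving 0.37760 Al and 0.56640 O.
69.38 wt% SiO2 ÷ 60.083 g/mol = 1.15474 mol, giving 1.15474 Si and 2.30948 O.
Oxygen sums to 3.06869; scaling by 8/3.06869 = 2.60698 puts the formula on 8 O.
Al: 0.37760 × 2.60698 = 0.984 atoms per formula unit.

0.984 Al apfu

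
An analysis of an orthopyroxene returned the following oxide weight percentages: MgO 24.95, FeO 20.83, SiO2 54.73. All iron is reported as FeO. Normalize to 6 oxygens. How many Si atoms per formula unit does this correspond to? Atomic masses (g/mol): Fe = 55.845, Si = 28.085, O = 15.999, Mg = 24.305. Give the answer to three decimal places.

24.95 wt% MgO ÷ 40.304 g/mol = 0.61905 mol, giving 0.61905 Mg and 0.61905 O.
20.83 wt% FeO ÷ 71.844 g/mol = 0.28993 mol, giving 0.28993 Fe and 0.28993 O.
54.73 wt% SiO2 ÷ 60.083 g/mol = 0.91091 mol, giving 0.91091 Si and 1.82182 O.
Oxygen sums to 2.73080; scaling by 6/2.73080 = 2.19716 puts the formula on 6 O.
Si: 0.91091 × 2.19716 = 2.001 atoms per formula unit.

2.001 Si apfu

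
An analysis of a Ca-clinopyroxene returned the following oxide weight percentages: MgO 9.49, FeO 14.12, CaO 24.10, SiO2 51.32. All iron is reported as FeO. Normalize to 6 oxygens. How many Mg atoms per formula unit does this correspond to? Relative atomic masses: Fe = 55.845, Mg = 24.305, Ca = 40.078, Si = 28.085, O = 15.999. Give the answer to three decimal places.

9.49 wt% MgO ÷ 40.304 g/mol = 0.23546 mol, giving 0.23546 Mg and 0.23546 O.
14.12 wt% FeO ÷ 71.844 g/mol = 0.19654 mol, giving 0.19654 Fe and 0.19654 O.
24.10 wt% CaO ÷ 56.077 g/mol = 0.42977 mol, giving 0.42977 Ca and 0.42977 O.
51.32 wt% SiO2 ÷ 60.083 g/mol = 0.85415 mol, giving 0.85415 Si and 1.70830 O.
Oxygen sums to 2.57007; scaling by 6/2.57007 = 2.33457 puts the formula on 6 O.
Mg: 0.23546 × 2.33457 = 0.550 atoms per formula unit.

0.550 Mg apfu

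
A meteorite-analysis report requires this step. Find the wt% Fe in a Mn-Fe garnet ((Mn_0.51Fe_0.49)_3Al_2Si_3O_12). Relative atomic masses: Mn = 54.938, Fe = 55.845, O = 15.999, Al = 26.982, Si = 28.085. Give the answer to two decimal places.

Molar mass of (Mn_0.51Fe_0.49)_3Al_2Si_3O_12: 1.53·54.938 + 1.47·55.845 + 2·26.982 + 3·28.085 + 12·15.999 = 496.354 g/mol.
Mass of Fe per formula unit: 1.47 × 55.845 = 82.092 g.
Weight fraction Fe = 82.092 / 496.354 = 0.1654.

16.54 mass %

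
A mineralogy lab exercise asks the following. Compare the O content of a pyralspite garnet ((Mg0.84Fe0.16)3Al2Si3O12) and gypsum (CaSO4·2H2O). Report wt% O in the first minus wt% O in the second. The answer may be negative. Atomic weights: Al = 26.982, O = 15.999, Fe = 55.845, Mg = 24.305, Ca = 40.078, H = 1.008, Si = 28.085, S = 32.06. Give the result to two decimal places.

-9.86 percentage points

First mineral: 191.988 g O in 418.261 g formula = 45.90 wt% O.
Second mineral: 95.994 g O in 172.164 g formula = 55.76 wt% O.
45.90% − 55.76% gives a difference of -9.86 percentage points.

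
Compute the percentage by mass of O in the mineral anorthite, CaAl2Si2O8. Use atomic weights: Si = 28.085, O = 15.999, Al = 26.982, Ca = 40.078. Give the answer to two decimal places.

46.01 weight percent

Molar mass of CaAl2Si2O8: 1×40.078 + 2×26.982 + 2×28.085 + 8×15.999 = 278.204 g/mol.
Mass of O per formula unit: 8 × 15.999 = 127.992 g.
Weight fraction O = 127.992 / 278.204 = 0.4601.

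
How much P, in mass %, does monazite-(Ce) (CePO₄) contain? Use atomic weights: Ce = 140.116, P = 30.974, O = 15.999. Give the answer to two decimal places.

Molar mass of CePO₄: 1·140.116 + 1·30.974 + 4·15.999 = 235.086 g/mol.
Mass of P per formula unit: 1 × 30.974 = 30.974 g.
Weight fraction P = 30.974 / 235.086 = 0.1318.

13.18 mass %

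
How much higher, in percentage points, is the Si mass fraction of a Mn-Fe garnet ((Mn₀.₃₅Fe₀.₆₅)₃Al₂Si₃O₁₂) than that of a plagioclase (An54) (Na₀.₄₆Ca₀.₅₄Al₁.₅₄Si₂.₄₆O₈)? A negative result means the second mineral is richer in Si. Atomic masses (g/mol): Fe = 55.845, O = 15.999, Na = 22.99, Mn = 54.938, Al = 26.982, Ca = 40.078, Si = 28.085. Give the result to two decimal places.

M((Mn₀.₃₅Fe₀.₆₅)₃Al₂Si₃O₁₂) = 496.790 g/mol, so wt% Si = 84.255/496.790 × 100 = 16.96%.
M(Na₀.₄₆Ca₀.₅₄Al₁.₅₄Si₂.₄₆O₈) = 270.851 g/mol, so wt% Si = 69.089/270.851 × 100 = 25.51%.
16.96 − 25.51 = -8.55 pp.

-8.55 percentage points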